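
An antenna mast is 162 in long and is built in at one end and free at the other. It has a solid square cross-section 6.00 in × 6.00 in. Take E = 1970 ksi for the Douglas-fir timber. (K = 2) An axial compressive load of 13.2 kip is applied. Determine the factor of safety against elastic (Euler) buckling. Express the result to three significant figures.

I = a⁴/12 = 6.00⁴/12 = 108.0 in⁴
Effective length L_e = K·L = 2 × 162 = 324.0 in
P_cr = π²EI / L_e² = π² × 1970×10³ × 108.0 / 324.0² = 2.000×10^4 lb
Factor of safety n = P_cr / P = 20.003 / 13.2 = 1.52

n ≈ 1.52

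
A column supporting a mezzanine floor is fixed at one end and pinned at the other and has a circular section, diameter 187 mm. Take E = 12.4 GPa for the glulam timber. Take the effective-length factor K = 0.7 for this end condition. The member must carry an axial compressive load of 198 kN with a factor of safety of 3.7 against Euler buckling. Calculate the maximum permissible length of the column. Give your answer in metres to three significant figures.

L_max ≈ 4.52 m

I = πd⁴/64 = π×187⁴/64 = 6.003×10^7 mm⁴
I = 6.003×10^-5 m⁴
Required critical load P_cr = n·P = 3.7 × 198 = 732.6 kN = 7.326×10^5 N
From P_cr = π²EI/(K·L)²:  L = (1/K)·√(π²EI/P_cr) = (1/0.7)·√(π²×1.24×10^10×6.003×10^-5/7.326×10^5)
L = 4.52 m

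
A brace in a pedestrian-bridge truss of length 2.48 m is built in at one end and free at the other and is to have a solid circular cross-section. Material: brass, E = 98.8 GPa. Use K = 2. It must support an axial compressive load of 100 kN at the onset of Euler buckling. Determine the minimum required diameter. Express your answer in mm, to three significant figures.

d ≈ 84.7 mm

L_e = K·L = 2 × 2.48 = 4.960 m
Required I = P_cr·L_e²/(π²E) = 1.000×10^5 × 4.960² / (π² × 9.88×10^10) = 2.523×10^-6 m⁴
I_req = 2.523×10^6 mm⁴
Solid circle: I = πd⁴/64  ⇒  d = (64I/π)^(1/4) = (64×2.523×10^6/π)^(1/4) = 84.7 mm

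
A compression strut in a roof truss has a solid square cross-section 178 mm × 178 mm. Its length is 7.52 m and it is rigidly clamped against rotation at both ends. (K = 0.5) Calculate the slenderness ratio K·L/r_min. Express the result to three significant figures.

I = a⁴/12 = 178⁴/12 = 8.366×10^7 mm⁴
A = 3.168×10^4 mm²;  r_min = √(I/A) = √(8.366×10^7/3.168×10^4) = 51.38 mm
L_e = K·L = 0.5 × 7.52 m = 3.760 m = 3760.0 mm
λ = L_e / r_min = 3760.0 / 51.38 = 73.2

λ ≈ 73.2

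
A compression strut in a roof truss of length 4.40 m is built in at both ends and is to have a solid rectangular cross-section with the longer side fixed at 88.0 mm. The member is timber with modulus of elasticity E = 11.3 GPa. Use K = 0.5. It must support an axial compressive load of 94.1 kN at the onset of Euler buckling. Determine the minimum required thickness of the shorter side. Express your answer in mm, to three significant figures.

L_e = K·L = 0.5 × 4.40 = 2.200 m
Required I = P_cr·L_e²/(π²E) = 9.410×10^4 × 2.200² / (π² × 1.13×10^10) = 4.084×10^-6 m⁴
I_req = 4.084×10^6 mm⁴
Rectangle, weak axis: I_min = h·b³/12 with h = 88.0 mm fixed  ⇒  b = (12I/h)^(1/3) = 82.3 mm

b ≈ 82.3 mm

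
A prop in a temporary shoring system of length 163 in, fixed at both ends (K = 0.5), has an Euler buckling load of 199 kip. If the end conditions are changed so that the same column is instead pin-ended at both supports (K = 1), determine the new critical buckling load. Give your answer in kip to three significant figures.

P_cr ≈ 49.8 kip

P_cr ∝ 1/K², so P_cr,new = P_cr,old × (K_old/K_new)² = 199 × (0.5/1)²
= 199 × 0.2500 = 49.8 kip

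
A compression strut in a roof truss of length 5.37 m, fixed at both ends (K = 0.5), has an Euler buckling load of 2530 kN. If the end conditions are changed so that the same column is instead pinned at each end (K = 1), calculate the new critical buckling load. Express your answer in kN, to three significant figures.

P_cr ∝ 1/K², so P_cr,new = P_cr,old × (K_old/K_new)² = 2530 × (0.5/1)²
= 2530 × 0.2500 = 632 kN

P_cr ≈ 632 kN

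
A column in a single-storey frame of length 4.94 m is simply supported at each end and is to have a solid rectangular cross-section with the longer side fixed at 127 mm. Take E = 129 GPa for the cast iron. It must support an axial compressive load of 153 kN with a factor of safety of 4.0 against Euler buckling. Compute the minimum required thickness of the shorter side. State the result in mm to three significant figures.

b ≈ 103 mm

Required P_cr = n·P = 4.0 × 153 = 612.0 kN
L_e = K·L = 1 × 4.94 = 4.940 m
Required I = P_cr·L_e²/(π²E) = 6.120×10^5 × 4.940² / (π² × 1.29×10^11) = 1.173×10^-5 m⁴
I_req = 1.173×10^7 mm⁴
Rectangle, weak axis: I_min = h·b³/12 with h = 127 mm fixed  ⇒  b = (12I/h)^(1/3) = 103 mm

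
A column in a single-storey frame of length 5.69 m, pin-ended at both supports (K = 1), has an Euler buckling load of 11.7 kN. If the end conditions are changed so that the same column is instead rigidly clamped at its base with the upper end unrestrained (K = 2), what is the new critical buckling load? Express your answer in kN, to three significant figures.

P_cr ∝ 1/K², so P_cr,new = P_cr,old × (K_old/K_new)² = 11.7 × (1/2)²
= 11.7 × 0.2500 = 2.92 kN

P_cr ≈ 2.92 kN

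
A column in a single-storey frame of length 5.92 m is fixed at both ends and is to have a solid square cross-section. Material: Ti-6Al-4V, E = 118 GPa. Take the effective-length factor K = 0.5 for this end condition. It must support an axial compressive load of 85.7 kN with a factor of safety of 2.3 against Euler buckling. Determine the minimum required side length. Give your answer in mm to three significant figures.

Required P_cr = n·P = 2.3 × 85.7 = 197.1 kN
L_e = K·L = 0.5 × 5.92 = 2.960 m
Required I = P_cr·L_e²/(π²E) = 1.971×10^5 × 2.960² / (π² × 1.18×10^11) = 1.483×10^-6 m⁴
I_req = 1.483×10^6 mm⁴
Solid square: I = a⁴/12  ⇒  a = (12I)^(1/4) = (12×1.483×10^6)^(1/4) = 64.9 mm

a ≈ 64.9 mm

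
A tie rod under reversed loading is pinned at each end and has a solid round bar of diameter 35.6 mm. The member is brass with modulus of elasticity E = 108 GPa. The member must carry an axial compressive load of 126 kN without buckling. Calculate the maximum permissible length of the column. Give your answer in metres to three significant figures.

L_max ≈ 0.817 m

I = πd⁴/64 = π×35.6⁴/64 = 7.884×10^4 mm⁴
I = 7.884×10^-8 m⁴
At the buckling limit P_cr = P = 1.260×10^5 N
From P_cr = π²EI/(K·L)²:  L = (1/K)·√(π²EI/P_cr) = (1/1)·√(π²×1.08×10^11×7.884×10^-8/1.260×10^5)
L = 0.817 m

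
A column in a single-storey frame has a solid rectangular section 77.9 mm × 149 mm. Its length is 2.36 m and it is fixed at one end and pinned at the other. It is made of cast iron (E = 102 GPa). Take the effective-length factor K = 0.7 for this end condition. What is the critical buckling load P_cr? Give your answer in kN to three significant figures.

Buckling occurs about the weak axis: I_min = h·b³/12 with b = 77.9 mm (the shorter side).
I_min = 149×77.9³/12 = 5.870×10^6 mm⁴
I = 5.870×10^6 mm⁴ = 5.870×10^-6 m⁴
Effective length L_e = K·L = 0.7 × 2.36 = 1.652 m
P_cr = π²EI / L_e² = π² × 102×10⁹ × 5.870×10^-6 / 1.652² = 2.165×10^6 N

P_cr ≈ 2170 kN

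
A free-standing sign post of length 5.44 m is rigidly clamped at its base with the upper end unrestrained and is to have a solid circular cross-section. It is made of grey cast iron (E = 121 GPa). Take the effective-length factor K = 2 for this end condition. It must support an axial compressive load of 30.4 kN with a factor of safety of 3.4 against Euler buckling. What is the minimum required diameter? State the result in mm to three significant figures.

d ≈ 120 mm

Required P_cr = n·P = 3.4 × 30.4 = 103.4 kN
L_e = K·L = 2 × 5.44 = 10.88 m
Required I = P_cr·L_e²/(π²E) = 1.034×10^5 × 10.88² / (π² × 1.21×10^11) = 1.025×10^-5 m⁴
I_req = 1.025×10^7 mm⁴
Solid circle: I = πd⁴/64  ⇒  d = (64I/π)^(1/4) = (64×1.025×10^7/π)^(1/4) = 120 mm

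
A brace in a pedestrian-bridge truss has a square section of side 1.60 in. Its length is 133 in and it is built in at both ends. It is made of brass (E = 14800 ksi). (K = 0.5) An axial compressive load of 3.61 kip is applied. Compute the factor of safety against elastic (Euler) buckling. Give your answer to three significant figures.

n ≈ 5.00

I = a⁴/12 = 1.60⁴/12 = 0.5461 in⁴
Effective length L_e = K·L = 0.5 × 133 = 66.50 in
P_cr = π²EI / L_e² = π² × 14800×10³ × 0.5461 / 66.50² = 1.804×10^4 lb
Factor of safety n = P_cr / P = 18.039 / 3.61 = 5.00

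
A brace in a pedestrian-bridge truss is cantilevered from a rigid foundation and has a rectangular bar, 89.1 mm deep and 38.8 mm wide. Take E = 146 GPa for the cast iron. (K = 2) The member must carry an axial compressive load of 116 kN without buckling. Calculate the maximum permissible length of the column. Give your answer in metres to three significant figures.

Buckling occurs about the weak axis: I_min = h·b³/12 with b = 38.8 mm (the shorter side).
I_min = 89.1×38.8³/12 = 4.337×10^5 mm⁴
I = 4.337×10^-7 m⁴
At the buckling limit P_cr = P = 1.160×10^5 N
From P_cr = π²EI/(K·L)²:  L = (1/K)·√(π²EI/P_cr) = (1/2)·√(π²×1.46×10^11×4.337×10^-7/1.160×10^5)
L = 1.16 m

L_max ≈ 1.16 m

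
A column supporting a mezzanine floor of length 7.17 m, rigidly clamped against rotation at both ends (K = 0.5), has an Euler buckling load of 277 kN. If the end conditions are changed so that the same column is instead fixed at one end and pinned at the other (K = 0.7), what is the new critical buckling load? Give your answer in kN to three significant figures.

P_cr ≈ 141 kN

P_cr ∝ 1/K², so P_cr,new = P_cr,old × (K_old/K_new)² = 277 × (0.5/0.7)²
= 277 × 0.5102 = 141 kN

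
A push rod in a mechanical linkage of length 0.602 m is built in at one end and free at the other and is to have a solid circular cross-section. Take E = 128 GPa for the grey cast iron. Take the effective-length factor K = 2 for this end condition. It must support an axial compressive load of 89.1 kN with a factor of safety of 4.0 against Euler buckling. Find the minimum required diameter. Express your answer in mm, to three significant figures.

d ≈ 53.7 mm

Required P_cr = n·P = 4.0 × 89.1 = 356.4 kN
L_e = K·L = 2 × 0.602 = 1.204 m
Required I = P_cr·L_e²/(π²E) = 3.564×10^5 × 1.204² / (π² × 1.28×10^11) = 4.090×10^-7 m⁴
I_req = 4.090×10^5 mm⁴
Solid circle: I = πd⁴/64  ⇒  d = (64I/π)^(1/4) = (64×4.090×10^5/π)^(1/4) = 53.7 mm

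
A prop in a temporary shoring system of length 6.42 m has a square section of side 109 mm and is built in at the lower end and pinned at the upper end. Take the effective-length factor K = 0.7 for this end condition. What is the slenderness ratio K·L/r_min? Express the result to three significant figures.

λ ≈ 143

For a square r = a/√12 = 109/√12 = 31.47 mm
L_e = K·L = 0.7 × 6.42 m = 4.494 m = 4494.0 mm
λ = L_e / r_min = 4494.0 / 31.47 = 143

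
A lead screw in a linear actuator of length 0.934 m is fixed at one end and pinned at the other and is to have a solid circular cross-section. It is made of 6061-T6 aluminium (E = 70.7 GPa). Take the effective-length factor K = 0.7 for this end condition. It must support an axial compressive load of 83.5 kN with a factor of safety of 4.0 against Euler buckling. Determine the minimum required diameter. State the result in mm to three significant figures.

d ≈ 45.2 mm

Required P_cr = n·P = 4.0 × 83.5 = 334.0 kN
L_e = K·L = 0.7 × 0.934 = 0.6538 m
Required I = P_cr·L_e²/(π²E) = 3.340×10^5 × 0.6538² / (π² × 7.07×10^10) = 2.046×10^-7 m⁴
I_req = 2.046×10^5 mm⁴
Solid circle: I = πd⁴/64  ⇒  d = (64I/π)^(1/4) = (64×2.046×10^5/π)^(1/4) = 45.2 mm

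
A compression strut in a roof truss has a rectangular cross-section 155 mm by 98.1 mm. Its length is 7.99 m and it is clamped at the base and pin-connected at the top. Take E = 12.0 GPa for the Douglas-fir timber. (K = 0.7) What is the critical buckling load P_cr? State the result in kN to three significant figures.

P_cr ≈ 46.2 kN

Buckling occurs about the weak axis: I_min = h·b³/12 with b = 98.1 mm (the shorter side).
I_min = 155×98.1³/12 = 1.219×10^7 mm⁴
I = 1.219×10^7 mm⁴ = 1.219×10^-5 m⁴
Effective length L_e = K·L = 0.7 × 7.99 = 5.593 m
P_cr = π²EI / L_e² = π² × 12.0×10⁹ × 1.219×10^-5 / 5.593² = 4.617×10^4 N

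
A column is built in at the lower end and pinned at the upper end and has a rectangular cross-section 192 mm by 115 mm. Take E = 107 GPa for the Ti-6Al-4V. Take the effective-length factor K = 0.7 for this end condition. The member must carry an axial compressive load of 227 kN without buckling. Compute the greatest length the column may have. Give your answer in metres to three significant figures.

Buckling occurs about the weak axis: I_min = h·b³/12 with b = 115 mm (the shorter side).
I_min = 192×115³/12 = 2.433×10^7 mm⁴
I = 2.433×10^-5 m⁴
At the buckling limit P_cr = P = 2.270×10^5 N
From P_cr = π²EI/(K·L)²:  L = (1/K)·√(π²EI/P_cr) = (1/0.7)·√(π²×1.07×10^11×2.433×10^-5/2.270×10^5)
L = 15.2 m

L_max ≈ 15.2 m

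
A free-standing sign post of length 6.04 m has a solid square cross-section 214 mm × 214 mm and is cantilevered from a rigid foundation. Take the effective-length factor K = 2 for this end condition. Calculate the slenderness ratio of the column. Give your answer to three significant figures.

For a square r = a/√12 = 214/√12 = 61.78 mm
L_e = K·L = 2 × 6.04 m = 12.08 m = 12080 mm
λ = L_e / r_min = 12080 / 61.78 = 196

λ ≈ 196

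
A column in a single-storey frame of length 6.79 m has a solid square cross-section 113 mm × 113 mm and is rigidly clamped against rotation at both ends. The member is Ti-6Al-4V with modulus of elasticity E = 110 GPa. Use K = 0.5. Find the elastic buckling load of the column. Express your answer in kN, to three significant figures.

P_cr ≈ 1280 kN

I = a⁴/12 = 113⁴/12 = 1.359×10^7 mm⁴
I = 1.359×10^7 mm⁴ = 1.359×10^-5 m⁴
Effective length L_e = K·L = 0.5 × 6.79 = 3.395 m
P_cr = π²EI / L_e² = π² × 110×10⁹ × 1.359×10^-5 / 3.395² = 1.280×10^6 N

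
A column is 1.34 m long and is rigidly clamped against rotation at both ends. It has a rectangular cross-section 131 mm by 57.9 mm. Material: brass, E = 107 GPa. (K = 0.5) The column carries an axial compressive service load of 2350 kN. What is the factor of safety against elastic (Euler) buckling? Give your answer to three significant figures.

n ≈ 2.12

Buckling occurs about the weak axis: I_min = h·b³/12 with b = 57.9 mm (the shorter side).
I_min = 131×57.9³/12 = 2.119×10^6 mm⁴
I = 2.119×10^6 mm⁴ = 2.119×10^-6 m⁴
Effective length L_e = K·L = 0.5 × 1.34 = 0.6700 m
P_cr = π²EI / L_e² = π² × 107×10⁹ × 2.119×10^-6 / 0.6700² = 4.985×10^6 N
Factor of safety n = P_cr / P = 4984.9 / 2350 = 2.12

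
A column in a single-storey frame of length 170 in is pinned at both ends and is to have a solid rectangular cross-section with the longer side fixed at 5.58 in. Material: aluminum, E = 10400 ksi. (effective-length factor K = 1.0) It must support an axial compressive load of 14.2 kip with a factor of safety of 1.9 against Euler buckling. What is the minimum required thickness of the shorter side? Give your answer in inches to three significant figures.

Required P_cr = n·P = 1.9 × 14.2 = 26.98 kip
L_e = K·L = 1 × 170 = 170.0 in
Required I = P_cr·L_e²/(π²E) = 2.698×10^4 × 170.0² / (π² × 1.04×10^7) = 7.596 in⁴
Rectangle, weak axis: I_min = h·b³/12 with h = 5.58 in fixed  ⇒  b = (12I/h)^(1/3) = 2.54 in

b ≈ 2.54 in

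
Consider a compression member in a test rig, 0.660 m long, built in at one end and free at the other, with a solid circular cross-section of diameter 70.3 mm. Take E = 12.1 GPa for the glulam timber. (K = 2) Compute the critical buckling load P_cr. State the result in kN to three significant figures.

I = πd⁴/64 = π×70.3⁴/64 = 1.199×10^6 mm⁴
I = 1.199×10^6 mm⁴ = 1.199×10^-6 m⁴
Effective length L_e = K·L = 2 × 0.660 = 1.320 m
P_cr = π²EI / L_e² = π² × 12.1×10⁹ × 1.199×10^-6 / 1.320² = 8.217×10^4 N

P_cr ≈ 82.2 kN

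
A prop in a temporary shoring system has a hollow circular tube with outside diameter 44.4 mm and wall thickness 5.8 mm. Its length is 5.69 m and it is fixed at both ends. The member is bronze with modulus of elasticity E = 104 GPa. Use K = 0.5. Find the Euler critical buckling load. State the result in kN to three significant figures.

Inner diameter d_i = 44.4 − 2×5.8 = 32.80 mm
I = π(d_o⁴ − d_i⁴)/64 = π(44.4⁴ − 32.80⁴)/64 = 1.340×10^5 mm⁴
I = 1.340×10^5 mm⁴ = 1.340×10^-7 m⁴
Effective length L_e = K·L = 0.5 × 5.69 = 2.845 m
P_cr = π²EI / L_e² = π² × 104×10⁹ × 1.340×10^-7 / 2.845² = 1.699×10^4 N

P_cr ≈ 17.0 kN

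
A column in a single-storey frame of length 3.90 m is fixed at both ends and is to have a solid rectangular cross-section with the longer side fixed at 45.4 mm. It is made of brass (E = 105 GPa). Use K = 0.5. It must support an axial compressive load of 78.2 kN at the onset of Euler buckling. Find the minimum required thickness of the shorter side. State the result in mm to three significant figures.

b ≈ 42.3 mm

L_e = K·L = 0.5 × 3.90 = 1.950 m
Required I = P_cr·L_e²/(π²E) = 7.820×10^4 × 1.950² / (π² × 1.05×10^11) = 2.869×10^-7 m⁴
I_req = 2.869×10^5 mm⁴
Rectangle, weak axis: I_min = h·b³/12 with h = 45.4 mm fixed  ⇒  b = (12I/h)^(1/3) = 42.3 mm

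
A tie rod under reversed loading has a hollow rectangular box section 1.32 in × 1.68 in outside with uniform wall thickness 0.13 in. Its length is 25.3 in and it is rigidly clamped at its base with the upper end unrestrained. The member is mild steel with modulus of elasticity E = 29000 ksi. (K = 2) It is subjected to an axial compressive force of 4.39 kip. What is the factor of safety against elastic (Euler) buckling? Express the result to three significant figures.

n ≈ 4.61

Inner dimensions: h_i = 1.68 − 2×0.13 = 1.420 in, b_i = 1.32 − 2×0.13 = 1.060 in
Weak-axis I_min = (h_o·b_o³ − h_i·b_i³)/12 with b_o = 1.32, b_i = 1.060 in (shorter outer/inner sides).
I_min = (1.68×1.32³ − 1.420×1.060³)/12 = 0.1811 in⁴
Effective length L_e = K·L = 2 × 25.3 = 50.60 in
P_cr = π²EI / L_e² = π² × 29000×10³ × 0.1811 / 50.60² = 2.024×10^4 lb
Factor of safety n = P_cr / P = 20.240 / 4.39 = 4.61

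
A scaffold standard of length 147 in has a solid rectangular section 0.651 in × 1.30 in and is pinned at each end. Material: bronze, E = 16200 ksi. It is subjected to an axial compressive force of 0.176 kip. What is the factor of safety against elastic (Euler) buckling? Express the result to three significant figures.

Buckling occurs about the weak axis: I_min = h·b³/12 with b = 0.651 in (the shorter side).
I_min = 1.30×0.651³/12 = 2.989×10^-2 in⁴
Effective length L_e = K·L = 1 × 147 = 147.0 in
P_cr = π²EI / L_e² = π² × 16200×10³ × 2.989×10^-2 / 147.0² = 221.1 lb
Factor of safety n = P_cr / P = 0.22115 / 0.176 = 1.26

n ≈ 1.26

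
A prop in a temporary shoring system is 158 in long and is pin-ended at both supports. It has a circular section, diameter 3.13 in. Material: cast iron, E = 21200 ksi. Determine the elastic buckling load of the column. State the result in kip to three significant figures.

I = πd⁴/64 = π×3.13⁴/64 = 4.711 in⁴
Effective length L_e = K·L = 1 × 158 = 158.0 in
P_cr = π²EI / L_e² = π² × 21200×10³ × 4.711 / 158.0² = 3.949×10^4 lb

P_cr ≈ 39.5 kip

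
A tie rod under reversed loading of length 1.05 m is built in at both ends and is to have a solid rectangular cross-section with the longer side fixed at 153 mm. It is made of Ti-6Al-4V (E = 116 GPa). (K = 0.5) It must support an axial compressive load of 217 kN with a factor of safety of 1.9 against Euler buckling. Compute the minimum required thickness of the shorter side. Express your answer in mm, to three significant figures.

Required P_cr = n·P = 1.9 × 217 = 412.3 kN
L_e = K·L = 0.5 × 1.05 = 0.5250 m
Required I = P_cr·L_e²/(π²E) = 4.123×10^5 × 0.5250² / (π² × 1.16×10^11) = 9.926×10^-8 m⁴
I_req = 9.926×10^4 mm⁴
Rectangle, weak axis: I_min = h·b³/12 with h = 153 mm fixed  ⇒  b = (12I/h)^(1/3) = 19.8 mm

b ≈ 19.8 mm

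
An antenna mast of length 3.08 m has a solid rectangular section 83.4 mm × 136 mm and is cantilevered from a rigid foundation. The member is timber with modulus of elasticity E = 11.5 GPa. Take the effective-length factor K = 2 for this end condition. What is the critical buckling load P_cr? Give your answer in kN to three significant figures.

P_cr ≈ 19.7 kN

Buckling occurs about the weak axis: I_min = h·b³/12 with b = 83.4 mm (the shorter side).
I_min = 136×83.4³/12 = 6.574×10^6 mm⁴
I = 6.574×10^6 mm⁴ = 6.574×10^-6 m⁴
Effective length L_e = K·L = 2 × 3.08 = 6.160 m
P_cr = π²EI / L_e² = π² × 11.5×10⁹ × 6.574×10^-6 / 6.160² = 1.966×10^4 N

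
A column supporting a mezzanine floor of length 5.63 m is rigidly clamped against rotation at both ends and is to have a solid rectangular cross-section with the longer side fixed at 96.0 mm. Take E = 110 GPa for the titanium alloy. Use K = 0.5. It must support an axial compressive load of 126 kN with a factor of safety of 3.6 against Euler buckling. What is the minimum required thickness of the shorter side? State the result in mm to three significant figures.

b ≈ 74.5 mm

Required P_cr = n·P = 3.6 × 126 = 453.6 kN
L_e = K·L = 0.5 × 5.63 = 2.815 m
Required I = P_cr·L_e²/(π²E) = 4.536×10^5 × 2.815² / (π² × 1.10×10^11) = 3.311×10^-6 m⁴
I_req = 3.311×10^6 mm⁴
Rectangle, weak axis: I_min = h·b³/12 with h = 96.0 mm fixed  ⇒  b = (12I/h)^(1/3) = 74.5 mm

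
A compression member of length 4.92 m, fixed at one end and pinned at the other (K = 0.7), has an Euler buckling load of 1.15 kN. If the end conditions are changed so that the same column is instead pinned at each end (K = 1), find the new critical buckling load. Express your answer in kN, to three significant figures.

P_cr ∝ 1/K², so P_cr,new = P_cr,old × (K_old/K_new)² = 1.15 × (0.7/1)²
= 1.15 × 0.4900 = 0.563 kN

P_cr ≈ 0.563 kN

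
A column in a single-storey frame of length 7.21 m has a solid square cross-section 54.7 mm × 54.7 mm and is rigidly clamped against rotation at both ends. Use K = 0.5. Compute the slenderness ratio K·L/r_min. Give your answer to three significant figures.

λ ≈ 228

I = a⁴/12 = 54.7⁴/12 = 7.461×10^5 mm⁴
A = 2.992×10^3 mm²;  r_min = √(I/A) = √(7.461×10^5/2.992×10^3) = 15.79 mm
L_e = K·L = 0.5 × 7.21 m = 3.605 m = 3605.0 mm
λ = L_e / r_min = 3605.0 / 15.79 = 228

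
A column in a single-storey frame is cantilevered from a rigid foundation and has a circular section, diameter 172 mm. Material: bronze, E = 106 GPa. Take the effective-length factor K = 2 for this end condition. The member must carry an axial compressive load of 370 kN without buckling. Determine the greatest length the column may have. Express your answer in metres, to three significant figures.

L_max ≈ 5.51 m

I = πd⁴/64 = π×172⁴/64 = 4.296×10^7 mm⁴
I = 4.296×10^-5 m⁴
At the buckling limit P_cr = P = 3.700×10^5 N
From P_cr = π²EI/(K·L)²:  L = (1/K)·√(π²EI/P_cr) = (1/2)·√(π²×1.06×10^11×4.296×10^-5/3.700×10^5)
L = 5.51 m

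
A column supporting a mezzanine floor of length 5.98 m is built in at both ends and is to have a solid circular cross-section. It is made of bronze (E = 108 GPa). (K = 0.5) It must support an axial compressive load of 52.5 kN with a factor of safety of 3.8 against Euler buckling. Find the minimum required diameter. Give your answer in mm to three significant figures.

d ≈ 76.4 mm

Required P_cr = n·P = 3.8 × 52.5 = 199.5 kN
L_e = K·L = 0.5 × 5.98 = 2.990 m
Required I = P_cr·L_e²/(π²E) = 1.995×10^5 × 2.990² / (π² × 1.08×10^11) = 1.673×10^-6 m⁴
I_req = 1.673×10^6 mm⁴
Solid circle: I = πd⁴/64  ⇒  d = (64I/π)^(1/4) = (64×1.673×10^6/π)^(1/4) = 76.4 mm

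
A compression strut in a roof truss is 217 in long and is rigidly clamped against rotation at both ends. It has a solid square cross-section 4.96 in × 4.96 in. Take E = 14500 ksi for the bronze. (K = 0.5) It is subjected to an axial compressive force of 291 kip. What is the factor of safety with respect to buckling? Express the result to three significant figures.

I = a⁴/12 = 4.96⁴/12 = 50.44 in⁴
Effective length L_e = K·L = 0.5 × 217 = 108.5 in
P_cr = π²EI / L_e² = π² × 14500×10³ × 50.44 / 108.5² = 6.131×10^5 lb
Factor of safety n = P_cr / P = 613.13 / 291 = 2.11

n ≈ 2.11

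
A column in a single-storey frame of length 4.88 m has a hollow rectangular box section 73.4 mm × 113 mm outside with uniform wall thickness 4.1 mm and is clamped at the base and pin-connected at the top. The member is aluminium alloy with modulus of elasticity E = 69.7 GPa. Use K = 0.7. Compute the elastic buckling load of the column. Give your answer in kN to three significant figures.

Inner dimensions: h_i = 113 − 2×4.1 = 104.8 mm, b_i = 73.4 − 2×4.1 = 65.20 mm
Weak-axis I_min = (h_o·b_o³ − h_i·b_i³)/12 with b_o = 73.4, b_i = 65.20 mm (shorter outer/inner sides).
I_min = (113×73.4³ − 104.8×65.20³)/12 = 1.303×10^6 mm⁴
I = 1.303×10^6 mm⁴ = 1.303×10^-6 m⁴
Effective length L_e = K·L = 0.7 × 4.88 = 3.416 m
P_cr = π²EI / L_e² = π² × 69.7×10⁹ × 1.303×10^-6 / 3.416² = 7.683×10^4 N

P_cr ≈ 76.8 kN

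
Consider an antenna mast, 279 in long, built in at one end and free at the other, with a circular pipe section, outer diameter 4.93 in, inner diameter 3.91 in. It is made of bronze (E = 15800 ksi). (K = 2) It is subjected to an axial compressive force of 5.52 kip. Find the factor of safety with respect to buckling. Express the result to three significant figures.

d_o = 4.93 in, d_i = 3.91 in
I = π(d_o⁴ − d_i⁴)/64 = π(4.93⁴ − 3.910⁴)/64 = 17.52 in⁴
Effective length L_e = K·L = 2 × 279 = 558.0 in
P_cr = π²EI / L_e² = π² × 15800×10³ × 17.52 / 558.0² = 8.777×10^3 lb
Factor of safety n = P_cr / P = 8.7767 / 5.52 = 1.59

n ≈ 1.59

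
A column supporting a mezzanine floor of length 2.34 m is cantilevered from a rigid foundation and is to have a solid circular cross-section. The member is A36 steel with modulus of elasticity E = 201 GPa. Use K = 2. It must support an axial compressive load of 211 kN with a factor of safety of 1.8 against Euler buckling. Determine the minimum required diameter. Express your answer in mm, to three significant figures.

d ≈ 96.1 mm

Required P_cr = n·P = 1.8 × 211 = 379.8 kN
L_e = K·L = 2 × 2.34 = 4.680 m
Required I = P_cr·L_e²/(π²E) = 3.798×10^5 × 4.680² / (π² × 2.01×10^11) = 4.193×10^-6 m⁴
I_req = 4.193×10^6 mm⁴
Solid circle: I = πd⁴/64  ⇒  d = (64I/π)^(1/4) = (64×4.193×10^6/π)^(1/4) = 96.1 mm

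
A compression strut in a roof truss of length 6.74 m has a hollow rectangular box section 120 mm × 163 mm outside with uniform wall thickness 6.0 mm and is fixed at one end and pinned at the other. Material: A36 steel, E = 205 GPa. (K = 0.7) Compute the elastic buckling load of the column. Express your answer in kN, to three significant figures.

P_cr ≈ 693 kN

Inner dimensions: h_i = 163 − 2×6.0 = 151.0 mm, b_i = 120 − 2×6.0 = 108.0 mm
Weak-axis I_min = (h_o·b_o³ − h_i·b_i³)/12 with b_o = 120, b_i = 108.0 mm (shorter outer/inner sides).
I_min = (163×120³ − 151.0×108.0³)/12 = 7.621×10^6 mm⁴
I = 7.621×10^6 mm⁴ = 7.621×10^-6 m⁴
Effective length L_e = K·L = 0.7 × 6.74 = 4.718 m
P_cr = π²EI / L_e² = π² × 205×10⁹ × 7.621×10^-6 / 4.718² = 6.927×10^5 N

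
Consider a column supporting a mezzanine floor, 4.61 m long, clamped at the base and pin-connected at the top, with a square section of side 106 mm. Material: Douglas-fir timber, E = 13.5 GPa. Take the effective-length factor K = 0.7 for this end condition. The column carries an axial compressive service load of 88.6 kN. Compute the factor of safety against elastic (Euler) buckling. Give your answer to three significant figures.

I = a⁴/12 = 106⁴/12 = 1.052×10^7 mm⁴
I = 1.052×10^7 mm⁴ = 1.052×10^-5 m⁴
Effective length L_e = K·L = 0.7 × 4.61 = 3.227 m
P_cr = π²EI / L_e² = π² × 13.5×10⁹ × 1.052×10^-5 / 3.227² = 1.346×10^5 N
Factor of safety n = P_cr / P = 134.61 / 88.6 = 1.52

n ≈ 1.52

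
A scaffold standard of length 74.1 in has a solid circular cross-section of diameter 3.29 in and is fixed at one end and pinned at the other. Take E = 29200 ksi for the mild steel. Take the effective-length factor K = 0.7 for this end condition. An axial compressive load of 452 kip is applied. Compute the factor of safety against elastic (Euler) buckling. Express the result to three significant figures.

n ≈ 1.36

I = πd⁴/64 = π×3.29⁴/64 = 5.751 in⁴
Effective length L_e = K·L = 0.7 × 74.1 = 51.87 in
P_cr = π²EI / L_e² = π² × 29200×10³ × 5.751 / 51.87² = 6.160×10^5 lb
Factor of safety n = P_cr / P = 616.03 / 452 = 1.36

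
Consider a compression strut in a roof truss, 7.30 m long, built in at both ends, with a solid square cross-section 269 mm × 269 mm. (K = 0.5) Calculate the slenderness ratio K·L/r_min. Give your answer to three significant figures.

I = a⁴/12 = 269⁴/12 = 4.363×10^8 mm⁴
A = 7.236×10^4 mm²;  r_min = √(I/A) = √(4.363×10^8/7.236×10^4) = 77.65 mm
L_e = K·L = 0.5 × 7.30 m = 3.650 m = 3650.0 mm
λ = L_e / r_min = 3650.0 / 77.65 = 47.0

λ ≈ 47.0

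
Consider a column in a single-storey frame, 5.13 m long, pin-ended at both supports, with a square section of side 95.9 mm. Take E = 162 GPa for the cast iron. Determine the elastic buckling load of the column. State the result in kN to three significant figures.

P_cr ≈ 428 kN

I = a⁴/12 = 95.9⁴/12 = 7.048×10^6 mm⁴
I = 7.048×10^6 mm⁴ = 7.048×10^-6 m⁴
Effective length L_e = K·L = 1 × 5.13 = 5.130 m
P_cr = π²EI / L_e² = π² × 162×10⁹ × 7.048×10^-6 / 5.130² = 4.282×10^5 N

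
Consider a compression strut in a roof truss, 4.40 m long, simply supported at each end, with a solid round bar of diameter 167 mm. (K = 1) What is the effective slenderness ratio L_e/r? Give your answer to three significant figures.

λ ≈ 105

For a solid circle r = d/4 = 167/4 = 41.75 mm
L_e = K·L = 1 × 4.40 m = 4.400 m = 4400.0 mm
λ = L_e / r_min = 4400.0 / 41.75 = 105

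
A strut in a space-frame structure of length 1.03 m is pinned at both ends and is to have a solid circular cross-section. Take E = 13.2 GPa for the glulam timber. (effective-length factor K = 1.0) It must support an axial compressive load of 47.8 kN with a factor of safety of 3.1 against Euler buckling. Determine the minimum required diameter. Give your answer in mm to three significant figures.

d ≈ 70.4 mm

Required P_cr = n·P = 3.1 × 47.8 = 148.2 kN
L_e = K·L = 1 × 1.03 = 1.030 m
Required I = P_cr·L_e²/(π²E) = 1.482×10^5 × 1.030² / (π² × 1.32×10^10) = 1.207×10^-6 m⁴
I_req = 1.207×10^6 mm⁴
Solid circle: I = πd⁴/64  ⇒  d = (64I/π)^(1/4) = (64×1.207×10^6/π)^(1/4) = 70.4 mm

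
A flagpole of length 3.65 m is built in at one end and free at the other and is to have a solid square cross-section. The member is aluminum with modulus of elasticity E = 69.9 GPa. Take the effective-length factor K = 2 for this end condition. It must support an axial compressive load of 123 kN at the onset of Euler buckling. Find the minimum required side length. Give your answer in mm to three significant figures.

L_e = K·L = 2 × 3.65 = 7.300 m
Required I = P_cr·L_e²/(π²E) = 1.230×10^5 × 7.300² / (π² × 6.99×10^10) = 9.501×10^-6 m⁴
I_req = 9.501×10^6 mm⁴
Solid square: I = a⁴/12  ⇒  a = (12I)^(1/4) = (12×9.501×10^6)^(1/4) = 103 mm

a ≈ 103 mm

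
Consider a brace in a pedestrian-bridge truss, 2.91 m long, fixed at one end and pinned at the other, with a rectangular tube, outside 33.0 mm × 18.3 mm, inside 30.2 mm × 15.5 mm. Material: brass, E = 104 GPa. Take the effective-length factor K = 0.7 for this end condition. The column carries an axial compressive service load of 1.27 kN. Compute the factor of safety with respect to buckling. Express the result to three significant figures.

n ≈ 1.46

Weak-axis I_min = (h_o·b_o³ − h_i·b_i³)/12 with b_o = 18.3, b_i = 15.50 mm (shorter outer/inner sides).
I_min = (33.0×18.3³ − 30.20×15.50³)/12 = 7.482×10^3 mm⁴
I = 7.482×10^3 mm⁴ = 7.482×10^-9 m⁴
Effective length L_e = K·L = 0.7 × 2.91 = 2.037 m
P_cr = π²EI / L_e² = π² × 104×10⁹ × 7.482×10^-9 / 2.037² = 1.851×10^3 N
Factor of safety n = P_cr / P = 1.8507 / 1.27 = 1.46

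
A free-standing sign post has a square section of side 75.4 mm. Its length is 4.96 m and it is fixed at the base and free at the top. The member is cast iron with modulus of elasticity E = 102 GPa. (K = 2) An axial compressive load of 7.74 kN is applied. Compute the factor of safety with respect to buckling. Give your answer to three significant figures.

I = a⁴/12 = 75.4⁴/12 = 2.693×10^6 mm⁴
I = 2.693×10^6 mm⁴ = 2.693×10^-6 m⁴
Effective length L_e = K·L = 2 × 4.96 = 9.920 m
P_cr = π²EI / L_e² = π² × 102×10⁹ × 2.693×10^-6 / 9.920² = 2.755×10^4 N
Factor of safety n = P_cr / P = 27.554 / 7.74 = 3.56

n ≈ 3.56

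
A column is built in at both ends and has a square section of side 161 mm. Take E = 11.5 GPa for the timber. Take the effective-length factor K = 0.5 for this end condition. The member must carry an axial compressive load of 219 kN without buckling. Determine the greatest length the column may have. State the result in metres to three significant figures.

I = a⁴/12 = 161⁴/12 = 5.599×10^7 mm⁴
I = 5.599×10^-5 m⁴
At the buckling limit P_cr = P = 2.190×10^5 N
From P_cr = π²EI/(K·L)²:  L = (1/K)·√(π²EI/P_cr) = (1/0.5)·√(π²×1.15×10^10×5.599×10^-5/2.190×10^5)
L = 10.8 m

L_max ≈ 10.8 m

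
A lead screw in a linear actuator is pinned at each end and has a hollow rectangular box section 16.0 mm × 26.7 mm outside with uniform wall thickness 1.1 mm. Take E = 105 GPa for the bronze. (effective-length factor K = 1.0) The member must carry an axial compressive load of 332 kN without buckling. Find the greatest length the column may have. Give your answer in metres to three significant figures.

Inner dimensions: h_i = 26.7 − 2×1.1 = 24.50 mm, b_i = 16.0 − 2×1.1 = 13.80 mm
Weak-axis I_min = (h_o·b_o³ − h_i·b_i³)/12 with b_o = 16.0, b_i = 13.80 mm (shorter outer/inner sides).
I_min = (26.7×16.0³ − 24.50×13.80³)/12 = 3.748×10^3 mm⁴
I = 3.748×10^-9 m⁴
At the buckling limit P_cr = P = 3.320×10^5 N
From P_cr = π²EI/(K·L)²:  L = (1/K)·√(π²EI/P_cr) = (1/1)·√(π²×1.05×10^11×3.748×10^-9/3.320×10^5)
L = 0.108 m

L_max ≈ 0.108 m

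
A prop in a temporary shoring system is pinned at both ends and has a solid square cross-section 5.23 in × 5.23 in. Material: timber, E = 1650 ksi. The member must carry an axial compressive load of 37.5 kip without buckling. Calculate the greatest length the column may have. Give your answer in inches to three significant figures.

L_max ≈ 165 in

I = a⁴/12 = 5.23⁴/12 = 62.35 in⁴
At the buckling limit P_cr = P = 3.750×10^4 lb
From P_cr = π²EI/(K·L)²:  L = (1/K)·√(π²EI/P_cr) = (1/1)·√(π²×1.65×10^6×62.35/3.750×10^4)
L = 165 in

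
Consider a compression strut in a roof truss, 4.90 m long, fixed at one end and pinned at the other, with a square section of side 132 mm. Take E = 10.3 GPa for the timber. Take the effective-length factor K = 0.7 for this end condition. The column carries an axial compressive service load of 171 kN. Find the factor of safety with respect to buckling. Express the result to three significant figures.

I = a⁴/12 = 132⁴/12 = 2.530×10^7 mm⁴
I = 2.530×10^7 mm⁴ = 2.530×10^-5 m⁴
Effective length L_e = K·L = 0.7 × 4.90 = 3.430 m
P_cr = π²EI / L_e² = π² × 10.3×10⁹ × 2.530×10^-5 / 3.430² = 2.186×10^5 N
Factor of safety n = P_cr / P = 218.61 / 171 = 1.28

n ≈ 1.28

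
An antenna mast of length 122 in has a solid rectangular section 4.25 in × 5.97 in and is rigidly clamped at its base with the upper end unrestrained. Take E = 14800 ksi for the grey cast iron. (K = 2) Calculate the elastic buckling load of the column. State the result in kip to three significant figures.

Buckling occurs about the weak axis: I_min = h·b³/12 with b = 4.25 in (the shorter side).
I_min = 5.97×4.25³/12 = 38.19 in⁴
Effective length L_e = K·L = 2 × 122 = 244.0 in
P_cr = π²EI / L_e² = π² × 14800×10³ × 38.19 / 244.0² = 9.370×10^4 lb

P_cr ≈ 93.7 kip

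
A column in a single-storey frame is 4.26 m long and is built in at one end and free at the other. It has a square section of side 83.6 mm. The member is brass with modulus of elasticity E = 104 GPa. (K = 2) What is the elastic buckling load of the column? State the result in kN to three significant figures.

I = a⁴/12 = 83.6⁴/12 = 4.070×10^6 mm⁴
I = 4.070×10^6 mm⁴ = 4.070×10^-6 m⁴
Effective length L_e = K·L = 2 × 4.26 = 8.520 m
P_cr = π²EI / L_e² = π² × 104×10⁹ × 4.070×10^-6 / 8.520² = 5.756×10^4 N

P_cr ≈ 57.6 kN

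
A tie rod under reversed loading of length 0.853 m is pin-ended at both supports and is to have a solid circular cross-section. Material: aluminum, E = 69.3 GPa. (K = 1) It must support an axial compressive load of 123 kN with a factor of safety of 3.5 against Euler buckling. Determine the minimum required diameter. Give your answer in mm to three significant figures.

Required P_cr = n·P = 3.5 × 123 = 430.5 kN
L_e = K·L = 1 × 0.853 = 0.8530 m
Required I = P_cr·L_e²/(π²E) = 4.305×10^5 × 0.8530² / (π² × 6.93×10^10) = 4.580×10^-7 m⁴
I_req = 4.580×10^5 mm⁴
Solid circle: I = πd⁴/64  ⇒  d = (64I/π)^(1/4) = (64×4.580×10^5/π)^(1/4) = 55.3 mm

d ≈ 55.3 mm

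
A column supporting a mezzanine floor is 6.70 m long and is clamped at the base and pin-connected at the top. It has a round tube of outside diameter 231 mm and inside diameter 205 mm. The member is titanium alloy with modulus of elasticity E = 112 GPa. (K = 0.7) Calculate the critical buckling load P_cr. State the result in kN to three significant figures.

d_o = 231 mm, d_i = 205 mm
I = π(d_o⁴ − d_i⁴)/64 = π(231⁴ − 205.0⁴)/64 = 5.308×10^7 mm⁴
I = 5.308×10^7 mm⁴ = 5.308×10^-5 m⁴
Effective length L_e = K·L = 0.7 × 6.70 = 4.690 m
P_cr = π²EI / L_e² = π² × 112×10⁹ × 5.308×10^-5 / 4.690² = 2.667×10^6 N

P_cr ≈ 2670 kN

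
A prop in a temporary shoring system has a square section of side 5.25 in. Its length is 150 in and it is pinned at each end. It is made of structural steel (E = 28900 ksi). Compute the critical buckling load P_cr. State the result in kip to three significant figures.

P_cr ≈ 803 kip

I = a⁴/12 = 5.25⁴/12 = 63.31 in⁴
Effective length L_e = K·L = 1 × 150 = 150.0 in
P_cr = π²EI / L_e² = π² × 28900×10³ × 63.31 / 150.0² = 8.025×10^5 lb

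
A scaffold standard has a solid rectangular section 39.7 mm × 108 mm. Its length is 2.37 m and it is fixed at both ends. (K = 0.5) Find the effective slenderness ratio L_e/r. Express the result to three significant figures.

For a rectangle r_min = b/√12 = 39.7/√12 = 11.46 mm
L_e = K·L = 0.5 × 2.37 m = 1.185 m = 1185.0 mm
λ = L_e / r_min = 1185.0 / 11.46 = 103

λ ≈ 103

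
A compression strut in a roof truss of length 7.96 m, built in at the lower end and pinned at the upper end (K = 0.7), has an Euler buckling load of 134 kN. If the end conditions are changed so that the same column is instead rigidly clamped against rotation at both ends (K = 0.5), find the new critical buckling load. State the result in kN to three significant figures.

P_cr ∝ 1/K², so P_cr,new = P_cr,old × (K_old/K_new)² = 134 × (0.7/0.5)²
= 134 × 1.960 = 263 kN

P_cr ≈ 263 kN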